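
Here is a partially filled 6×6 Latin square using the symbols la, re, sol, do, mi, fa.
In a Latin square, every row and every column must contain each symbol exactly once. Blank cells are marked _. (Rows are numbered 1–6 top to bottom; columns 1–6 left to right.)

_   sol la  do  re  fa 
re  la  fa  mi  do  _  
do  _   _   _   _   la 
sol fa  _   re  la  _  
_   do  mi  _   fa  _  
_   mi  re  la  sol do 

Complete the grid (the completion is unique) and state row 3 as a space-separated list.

Row 3, column 2: row 3 has {la, do} and column 2 has {la, sol, do, mi, fa}, leaving only re.
Row 3, column 3: row 3 has {la, re, do} and column 3 has {la, re, mi, fa}, leaving only sol.
Row 3, column 4: row 3 has {la, re, sol, do} and column 4 has {la, re, do, mi}, leaving only fa.
Row 3, column 5: row 3 has {la, re, sol, do, fa} and column 5 has {la, re, sol, do, fa}, leaving only mi.
So row 3 reads: do re sol fa mi la.

do re sol fa mi la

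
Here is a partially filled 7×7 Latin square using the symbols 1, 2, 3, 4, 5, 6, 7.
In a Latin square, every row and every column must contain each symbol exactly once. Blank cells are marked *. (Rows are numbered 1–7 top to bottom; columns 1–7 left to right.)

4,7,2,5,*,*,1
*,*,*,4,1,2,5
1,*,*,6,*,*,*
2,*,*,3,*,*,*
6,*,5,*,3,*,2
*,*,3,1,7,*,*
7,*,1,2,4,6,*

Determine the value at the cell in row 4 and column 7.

4

Row 1, column 5: row 1 has {1, 2, 4, 5, 7} and column 5 has {1, 3, 4, 7}, leaving only 6.
Row 1, column 6: row 1 has {1, 2, 4, 5, 6, 7} and column 6 has {2, 6}, leaving only 3.
Row 2, column 1: row 2 has {1, 2, 4, 5} and column 1 has {1, 2, 4, 6, 7}, leaving only 3.
Row 2, column 2: row 2 has {1, 2, 3, 4, 5} and column 2 has {7}, leaving only 6.
Row 2, column 3: row 2 has {1, 2, 3, 4, 5, 6} and column 3 has {1, 2, 3, 5}, leaving only 7.
Row 3, column 3: row 3 has {1, 6} and column 3 has {1, 2, 3, 5, 7}, leaving only 4.
Row 4, column 3: row 4 has {2, 3} and column 3 has {1, 2, 3, 4, 5, 7}, leaving only 6.
Row 4, column 5: row 4 has {2, 3, 6} and column 5 has {1, 3, 4, 6, 7}, leaving only 5.
Row 3, column 5: row 3 has {1, 4, 6} and column 5 has {1, 3, 4, 5, 6, 7}, leaving only 2.
Row 5, column 4: row 5 has {2, 3, 5, 6} and column 4 has {1, 2, 3, 4, 5, 6}, leaving only 7.
Row 6, column 1: row 6 has {1, 3, 7} and column 1 has {1, 2, 3, 4, 6, 7}, leaving only 5.
Row 6, column 6: row 6 has {1, 3, 5, 7} and column 6 has {2, 3, 6}, leaving only 4.
Row 5, column 6: row 5 has {2, 3, 5, 6, 7} and column 6 has {2, 3, 4, 6}, leaving only 1.
Row 4, column 6: row 4 has {2, 3, 5, 6} and column 6 has {1, 2, 3, 4, 6}, leaving only 7.
Row 4 already has {2, 3, 5, 6, 7} and column 7 already has {1, 2, 5}, so row 4, column 7 must be 4.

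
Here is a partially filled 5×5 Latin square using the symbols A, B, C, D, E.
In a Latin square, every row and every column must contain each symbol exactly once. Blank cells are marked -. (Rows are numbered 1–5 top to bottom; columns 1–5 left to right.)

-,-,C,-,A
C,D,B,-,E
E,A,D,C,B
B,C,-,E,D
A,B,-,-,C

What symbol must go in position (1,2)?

E

Row 1 already has {A, C} and column 2 already has {A, B, C, D}, so row 1, column 2 must be E.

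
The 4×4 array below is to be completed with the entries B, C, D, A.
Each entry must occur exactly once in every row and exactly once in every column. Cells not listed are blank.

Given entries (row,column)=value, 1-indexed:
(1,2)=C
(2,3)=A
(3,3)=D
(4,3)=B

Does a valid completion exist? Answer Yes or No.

No

Row 1, column 3: row 1 together with column 3 already contain {B, C, D, A} — every symbol — so nothing can go there. The grid has no valid completion.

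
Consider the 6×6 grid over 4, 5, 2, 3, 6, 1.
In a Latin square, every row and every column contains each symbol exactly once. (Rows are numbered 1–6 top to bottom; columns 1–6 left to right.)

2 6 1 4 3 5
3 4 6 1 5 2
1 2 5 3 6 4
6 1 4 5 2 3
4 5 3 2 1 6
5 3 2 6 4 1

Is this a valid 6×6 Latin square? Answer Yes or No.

Each row is a permutation of the 6 symbols, and so is each column.

Yes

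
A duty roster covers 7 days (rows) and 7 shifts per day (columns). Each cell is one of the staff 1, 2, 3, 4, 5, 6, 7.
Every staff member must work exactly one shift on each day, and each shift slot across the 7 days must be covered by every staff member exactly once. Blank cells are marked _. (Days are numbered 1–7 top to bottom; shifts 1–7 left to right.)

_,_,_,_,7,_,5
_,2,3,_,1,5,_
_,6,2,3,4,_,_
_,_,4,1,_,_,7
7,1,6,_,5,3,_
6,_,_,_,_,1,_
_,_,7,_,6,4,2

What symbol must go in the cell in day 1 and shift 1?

3

Day 1, shift 3: day 1 has {5, 7} and shift 3 has {2, 3, 4, 6, 7}, leaving only 1.
Day 2, shift 1: day 2 has {1, 2, 3, 5} and shift 1 has {6, 7}, leaving only 4.
Day 2, shift 7: day 2 has {1, 2, 3, 4, 5} and shift 7 has {2, 5, 7}, leaving only 6.
Day 2, shift 4: day 2 has {1, 2, 3, 4, 5, 6} and shift 4 has {1, 3}, leaving only 7.
Day 3, shift 6: day 3 has {2, 3, 4, 6} and shift 6 has {1, 3, 4, 5}, leaving only 7.
Day 3, shift 7: day 3 has {2, 3, 4, 6, 7} and shift 7 has {2, 5, 6, 7}, leaving only 1.
Day 3, shift 1: day 3 has {1, 2, 3, 4, 6, 7} and shift 1 has {4, 6, 7}, leaving only 5.
Day 5, shift 7: day 5 has {1, 3, 5, 6, 7} and shift 7 has {1, 2, 5, 6, 7}, leaving only 4.
Day 5, shift 4: day 5 has {1, 3, 4, 5, 6, 7} and shift 4 has {1, 3, 7}, leaving only 2.
Day 6, shift 3: day 6 has {1, 6} and shift 3 has {1, 2, 3, 4, 6, 7}, leaving only 5.
Day 6, shift 4: day 6 has {1, 5, 6} and shift 4 has {1, 2, 3, 7}, leaving only 4.
Day 1, shift 4: day 1 has {1, 5, 7} and shift 4 has {1, 2, 3, 4, 7}, leaving only 6.
Day 1, shift 6: day 1 has {1, 5, 6, 7} and shift 6 has {1, 3, 4, 5, 7}, leaving only 2.
Day 1 already has {1, 2, 5, 6, 7} and shift 1 already has {4, 5, 6, 7}, so day 1, shift 1 must be 3.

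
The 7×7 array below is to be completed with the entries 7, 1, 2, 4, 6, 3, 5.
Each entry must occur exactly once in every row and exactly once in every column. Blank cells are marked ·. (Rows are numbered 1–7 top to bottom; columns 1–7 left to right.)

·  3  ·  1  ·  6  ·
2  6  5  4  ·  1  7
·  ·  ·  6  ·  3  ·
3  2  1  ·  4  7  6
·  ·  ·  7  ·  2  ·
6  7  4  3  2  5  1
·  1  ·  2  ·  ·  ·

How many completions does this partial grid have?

8

Row 1, column 1: eliminating its row and column leaves {7, 4, 5}.
Row 1, column 3: eliminating its row and column leaves {7, 2}.
Row 1, column 5: eliminating its row and column leaves {7, 5}.
Row 1, column 7: eliminating its row and column leaves {2, 4, 5}.
Row 2, column 5: eliminating its row and column leaves {3}.
Row 3, column 1: eliminating its row and column leaves {7, 1, 4, 5}.
Row 3, column 2: eliminating its row and column leaves {4, 5}.
Row 3, column 3: eliminating its row and column leaves {7, 2}.
Row 3, column 5: eliminating its row and column leaves {7, 1, 5}.
Row 3, column 7: eliminating its row and column leaves {2, 4, 5}.
Row 4, column 4: eliminating its row and column leaves {5}.
Row 5, column 1: eliminating its row and column leaves {1, 4, 5}.
Row 5, column 2: eliminating its row and column leaves {4, 5}.
Row 5, column 3: eliminating its row and column leaves {6, 3}.
Row 5, column 5: eliminating its row and column leaves {1, 6, 3, 5}.
Row 5, column 7: eliminating its row and column leaves {4, 3, 5}.
Row 7, column 1: eliminating its row and column leaves {7, 4, 5}.
Row 7, column 3: eliminating its row and column leaves {7, 6, 3}.
Row 7, column 5: eliminating its row and column leaves {7, 6, 3, 5}.
Row 7, column 6: eliminating its row and column leaves {4}.
Row 7, column 7: eliminating its row and column leaves {4, 3, 5}.
Enumerating the assignments across these blanks that avoid any row or column repeat gives 8 completions.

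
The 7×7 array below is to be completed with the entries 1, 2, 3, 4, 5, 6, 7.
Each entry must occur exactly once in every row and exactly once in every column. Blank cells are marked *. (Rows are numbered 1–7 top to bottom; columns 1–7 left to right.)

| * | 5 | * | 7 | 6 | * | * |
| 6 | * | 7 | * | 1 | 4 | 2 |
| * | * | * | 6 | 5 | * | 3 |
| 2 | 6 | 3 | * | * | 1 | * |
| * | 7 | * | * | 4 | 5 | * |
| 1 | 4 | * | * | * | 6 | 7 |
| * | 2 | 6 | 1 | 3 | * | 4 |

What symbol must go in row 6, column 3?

Row 1, column 7: row 1 has {5, 6, 7} and column 7 has {2, 3, 4, 7}, leaving only 1.
Row 2, column 2: row 2 has {1, 2, 4, 6, 7} and column 2 has {2, 4, 5, 6, 7}, leaving only 3.
Row 2, column 4: row 2 has {1, 2, 3, 4, 6, 7} and column 4 has {1, 6, 7}, leaving only 5.
Row 3, column 2: row 3 has {3, 5, 6} and column 2 has {2, 3, 4, 5, 6, 7}, leaving only 1.
Row 4, column 4: row 4 has {1, 2, 3, 6} and column 4 has {1, 5, 6, 7}, leaving only 4.
Row 4, column 5: row 4 has {1, 2, 3, 4, 6} and column 5 has {1, 3, 4, 5, 6}, leaving only 7.
Row 4, column 7: row 4 has {1, 2, 3, 4, 6, 7} and column 7 has {1, 2, 3, 4, 7}, leaving only 5.
Row 5, column 1: row 5 has {4, 5, 7} and column 1 has {1, 2, 6}, leaving only 3.
Row 1, column 1: row 1 has {1, 5, 6, 7} and column 1 has {1, 2, 3, 6}, leaving only 4.
Row 1, column 3: row 1 has {1, 4, 5, 6, 7} and column 3 has {3, 6, 7}, leaving only 2.
Row 6 already has {1, 4, 6, 7} and column 3 already has {2, 3, 6, 7}, so row 6, column 3 must be 5.

5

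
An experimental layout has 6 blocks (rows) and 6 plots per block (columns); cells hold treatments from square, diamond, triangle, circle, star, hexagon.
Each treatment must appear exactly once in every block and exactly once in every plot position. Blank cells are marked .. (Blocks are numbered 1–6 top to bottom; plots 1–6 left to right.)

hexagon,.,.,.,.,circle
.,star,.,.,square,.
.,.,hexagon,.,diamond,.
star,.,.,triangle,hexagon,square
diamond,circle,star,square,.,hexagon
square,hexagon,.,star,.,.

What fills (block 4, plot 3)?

Block 1, plot 4: block 1 has {circle, hexagon} and plot 4 has {square, triangle, star}, leaving only diamond.
Block 3, plot 4: block 3 has {diamond, hexagon} and plot 4 has {square, diamond, triangle, star}, leaving only circle.
Block 2, plot 4: block 2 has {square, star} and plot 4 has {square, diamond, triangle, circle, star}, leaving only hexagon.
Block 3, plot 1: block 3 has {diamond, circle, hexagon} and plot 1 has {square, diamond, star, hexagon}, leaving only triangle.
Block 2, plot 1: block 2 has {square, star, hexagon} and plot 1 has {square, diamond, triangle, star, hexagon}, leaving only circle.
Block 3, plot 2: block 3 has {diamond, triangle, circle, hexagon} and plot 2 has {circle, star, hexagon}, leaving only square.
Block 1, plot 2: block 1 has {diamond, circle, hexagon} and plot 2 has {square, circle, star, hexagon}, leaving only triangle.
Block 1, plot 3: block 1 has {diamond, triangle, circle, hexagon} and plot 3 has {star, hexagon}, leaving only square.
Block 1, plot 5: block 1 has {square, diamond, triangle, circle, hexagon} and plot 5 has {square, diamond, hexagon}, leaving only star.
Block 3, plot 6: block 3 has {square, diamond, triangle, circle, hexagon} and plot 6 has {square, circle, hexagon}, leaving only star.
Block 4, plot 2: block 4 has {square, triangle, star, hexagon} and plot 2 has {square, triangle, circle, star, hexagon}, leaving only diamond.
Block 4 already has {square, diamond, triangle, star, hexagon} and plot 3 already has {square, star, hexagon}, so block 4, plot 3 must be circle.

circle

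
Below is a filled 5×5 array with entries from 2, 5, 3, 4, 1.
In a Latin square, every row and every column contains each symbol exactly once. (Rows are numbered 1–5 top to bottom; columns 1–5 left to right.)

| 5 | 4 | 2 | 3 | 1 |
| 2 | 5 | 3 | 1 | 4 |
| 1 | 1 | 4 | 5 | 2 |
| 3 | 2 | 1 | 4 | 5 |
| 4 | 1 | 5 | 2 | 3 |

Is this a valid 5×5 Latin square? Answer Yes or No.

Row 3 contains 1 twice (at columns 1 and 2), so it is not a permutation.

No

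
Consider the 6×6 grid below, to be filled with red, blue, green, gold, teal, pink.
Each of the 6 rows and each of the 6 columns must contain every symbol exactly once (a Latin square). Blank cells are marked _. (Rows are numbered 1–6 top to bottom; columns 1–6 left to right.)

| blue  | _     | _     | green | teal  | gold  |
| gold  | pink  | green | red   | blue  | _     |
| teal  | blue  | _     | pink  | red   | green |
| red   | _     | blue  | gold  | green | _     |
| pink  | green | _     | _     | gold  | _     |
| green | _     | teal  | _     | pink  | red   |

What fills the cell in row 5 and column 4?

Row 1, column 2: row 1 has {blue, green, gold, teal} and column 2 has {blue, green, pink}, leaving only red.
Row 1, column 3: row 1 has {red, blue, green, gold, teal} and column 3 has {blue, green, teal}, leaving only pink.
Row 2, column 6: row 2 has {red, blue, green, gold, pink} and column 6 has {red, green, gold}, leaving only teal.
Row 3, column 3: row 3 has {red, blue, green, teal, pink} and column 3 has {blue, green, teal, pink}, leaving only gold.
Row 4, column 2: row 4 has {red, blue, green, gold} and column 2 has {red, blue, green, pink}, leaving only teal.
Row 4, column 6: row 4 has {red, blue, green, gold, teal} and column 6 has {red, green, gold, teal}, leaving only pink.
Row 5, column 3: row 5 has {green, gold, pink} and column 3 has {blue, green, gold, teal, pink}, leaving only red.
Row 5, column 6: row 5 has {red, green, gold, pink} and column 6 has {red, green, gold, teal, pink}, leaving only blue.
Row 5 already has {red, blue, green, gold, pink} and column 4 already has {red, green, gold, pink}, so row 5, column 4 must be teal.

teal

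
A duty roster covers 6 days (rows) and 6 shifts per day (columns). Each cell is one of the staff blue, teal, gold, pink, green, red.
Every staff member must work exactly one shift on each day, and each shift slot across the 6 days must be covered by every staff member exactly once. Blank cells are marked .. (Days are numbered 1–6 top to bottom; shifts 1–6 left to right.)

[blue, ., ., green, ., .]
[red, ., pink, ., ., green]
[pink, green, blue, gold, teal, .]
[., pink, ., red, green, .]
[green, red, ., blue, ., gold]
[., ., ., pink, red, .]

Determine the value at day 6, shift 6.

teal

Day 2, shift 4: day 2 has {pink, green, red} and shift 4 has {blue, gold, pink, green, red}, leaving only teal.
Day 3, shift 6: day 3 has {blue, teal, gold, pink, green} and shift 6 has {gold, green}, leaving only red.
Day 5, shift 3: day 5 has {blue, gold, green, red} and shift 3 has {blue, pink}, leaving only teal.
Day 4, shift 3: day 4 has {pink, green, red} and shift 3 has {blue, teal, pink}, leaving only gold.
Day 1, shift 3: day 1 has {blue, green} and shift 3 has {blue, teal, gold, pink}, leaving only red.
Day 4, shift 1: day 4 has {gold, pink, green, red} and shift 1 has {blue, pink, green, red}, leaving only teal.
Day 4, shift 6: day 4 has {teal, gold, pink, green, red} and shift 6 has {gold, green, red}, leaving only blue.
Day 6 already has {pink, red} and shift 6 already has {blue, gold, green, red}, so day 6, shift 6 must be teal.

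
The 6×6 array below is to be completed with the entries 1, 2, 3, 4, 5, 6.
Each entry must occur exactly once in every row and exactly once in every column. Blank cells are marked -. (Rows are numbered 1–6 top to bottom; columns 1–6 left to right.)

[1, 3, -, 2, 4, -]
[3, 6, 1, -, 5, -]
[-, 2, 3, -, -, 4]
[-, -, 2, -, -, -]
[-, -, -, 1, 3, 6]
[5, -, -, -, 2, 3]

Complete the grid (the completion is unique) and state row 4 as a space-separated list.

4 5 2 3 6 1

Row 1, column 6: row 1 has {1, 2, 3, 4} and column 6 has {3, 4, 6}, leaving only 5.
Row 4, column 6: row 4 has {2} and column 6 has {3, 4, 5, 6}, leaving only 1.
Row 4, column 5: row 4 has {1, 2} and column 5 has {2, 3, 4, 5}, leaving only 6.
Row 4, column 1: row 4 has {1, 2, 6} and column 1 has {1, 3, 5}, leaving only 4.
Row 4, column 2: row 4 has {1, 2, 4, 6} and column 2 has {2, 3, 6}, leaving only 5.
Row 4, column 4: row 4 has {1, 2, 4, 5, 6} and column 4 has {1, 2}, leaving only 3.
So row 4 reads: 4 5 2 3 6 1.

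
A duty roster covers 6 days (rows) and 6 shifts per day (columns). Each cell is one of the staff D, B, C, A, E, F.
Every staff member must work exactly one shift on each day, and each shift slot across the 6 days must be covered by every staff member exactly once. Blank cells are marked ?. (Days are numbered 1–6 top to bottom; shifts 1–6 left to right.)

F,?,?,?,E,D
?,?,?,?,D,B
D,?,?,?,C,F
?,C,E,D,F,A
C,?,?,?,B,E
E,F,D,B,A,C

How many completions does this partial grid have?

3

Day 1, shift 2: eliminating its day and shift leaves {B, A}.
Day 1, shift 3: eliminating its day and shift leaves {B, C, A}.
Day 1, shift 4: eliminating its day and shift leaves {C, A}.
Day 2, shift 1: eliminating its day and shift leaves {A}.
Day 2, shift 2: eliminating its day and shift leaves {A, E}.
Day 2, shift 3: eliminating its day and shift leaves {C, A, F}.
Day 2, shift 4: eliminating its day and shift leaves {C, A, E, F}.
Day 3, shift 2: eliminating its day and shift leaves {B, A, E}.
Day 3, shift 3: eliminating its day and shift leaves {B, A}.
Day 3, shift 4: eliminating its day and shift leaves {A, E}.
Day 4, shift 1: eliminating its day and shift leaves {B}.
Day 5, shift 2: eliminating its day and shift leaves {D, A}.
Day 5, shift 3: eliminating its day and shift leaves {A, F}.
Day 5, shift 4: eliminating its day and shift leaves {A, F}.
Enumerating the assignments across these blanks that avoid any day or shift repeat gives 3 completions.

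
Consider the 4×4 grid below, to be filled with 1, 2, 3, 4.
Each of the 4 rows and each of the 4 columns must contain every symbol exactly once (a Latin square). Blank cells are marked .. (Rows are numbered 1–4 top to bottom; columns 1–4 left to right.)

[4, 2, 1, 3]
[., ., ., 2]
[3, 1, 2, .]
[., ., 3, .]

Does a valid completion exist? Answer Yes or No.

No row or column among the givens repeats a symbol, and propagating forced cells runs into no contradiction.
One valid completion exists (for instance, 4 2 1 3 / 1 3 4 2 / 3 1 2 4 / 2 4 3 1).

Yes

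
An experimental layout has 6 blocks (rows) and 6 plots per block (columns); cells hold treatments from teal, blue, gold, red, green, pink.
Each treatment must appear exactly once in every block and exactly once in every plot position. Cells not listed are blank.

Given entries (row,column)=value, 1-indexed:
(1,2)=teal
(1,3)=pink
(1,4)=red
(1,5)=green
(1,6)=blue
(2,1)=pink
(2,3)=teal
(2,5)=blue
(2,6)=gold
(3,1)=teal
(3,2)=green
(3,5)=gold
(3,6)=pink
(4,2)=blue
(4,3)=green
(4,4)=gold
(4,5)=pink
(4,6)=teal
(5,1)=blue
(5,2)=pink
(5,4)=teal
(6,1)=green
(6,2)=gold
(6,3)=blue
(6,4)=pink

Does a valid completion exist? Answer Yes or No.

Yes

No block or plot among the givens repeats a symbol, and propagating forced cells runs into no contradiction.
One valid completion exists (for instance, gold teal pink red green blue / pink red teal green blue gold / teal green red blue gold pink / red blue green gold pink teal / blue pink gold teal red green / green gold blue pink teal red).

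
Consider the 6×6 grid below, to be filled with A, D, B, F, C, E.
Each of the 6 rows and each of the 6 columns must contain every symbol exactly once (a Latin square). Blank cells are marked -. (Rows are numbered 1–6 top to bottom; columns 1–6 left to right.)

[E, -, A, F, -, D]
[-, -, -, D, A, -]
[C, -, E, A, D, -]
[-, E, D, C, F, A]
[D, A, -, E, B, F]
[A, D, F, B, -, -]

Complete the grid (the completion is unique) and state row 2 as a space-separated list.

F C B D A E

Row 1, column 5: row 1 has {A, D, F, E} and column 5 has {A, D, B, F}, leaving only C.
Row 1, column 2: row 1 has {A, D, F, C, E} and column 2 has {A, D, E}, leaving only B.
Row 3, column 2: row 3 has {A, D, C, E} and column 2 has {A, D, B, E}, leaving only F.
Row 2, column 2: row 2 has {A, D} and column 2 has {A, D, B, F, E}, leaving only C.
Row 2, column 3: row 2 has {A, D, C} and column 3 has {A, D, F, E}, leaving only B.
Row 2, column 1: row 2 has {A, D, B, C} and column 1 has {A, D, C, E}, leaving only F.
Row 2, column 6: row 2 has {A, D, B, F, C} and column 6 has {A, D, F}, leaving only E.
So row 2 reads: F C B D A E.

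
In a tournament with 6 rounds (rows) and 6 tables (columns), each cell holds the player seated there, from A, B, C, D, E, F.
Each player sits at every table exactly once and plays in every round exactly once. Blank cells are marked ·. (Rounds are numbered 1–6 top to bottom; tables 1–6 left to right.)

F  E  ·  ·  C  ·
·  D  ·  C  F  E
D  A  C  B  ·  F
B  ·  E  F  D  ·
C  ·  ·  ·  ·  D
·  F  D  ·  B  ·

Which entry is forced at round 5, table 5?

A

Round 2, table 1: round 2 has {C, D, E, F} and table 1 has {B, C, D, F}, leaving only A.
Round 2, table 3: round 2 has {A, C, D, E, F} and table 3 has {C, D, E}, leaving only B.
Round 1, table 3: round 1 has {C, E, F} and table 3 has {B, C, D, E}, leaving only A.
Round 1, table 4: round 1 has {A, C, E, F} and table 4 has {B, C, F}, leaving only D.
Round 1, table 6: round 1 has {A, C, D, E, F} and table 6 has {D, E, F}, leaving only B.
Round 3, table 5: round 3 has {A, B, C, D, F} and table 5 has {B, C, D, F}, leaving only E.
Round 5 already has {C, D} and table 5 already has {B, C, D, E, F}, so round 5, table 5 must be A.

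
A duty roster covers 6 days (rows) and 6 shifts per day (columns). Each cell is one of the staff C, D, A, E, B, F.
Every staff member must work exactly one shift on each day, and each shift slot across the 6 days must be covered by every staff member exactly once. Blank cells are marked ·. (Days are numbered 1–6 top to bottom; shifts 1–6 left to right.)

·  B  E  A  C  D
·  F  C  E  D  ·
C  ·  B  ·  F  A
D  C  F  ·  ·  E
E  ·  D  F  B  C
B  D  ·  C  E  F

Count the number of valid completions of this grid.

1

Day 1, shift 1: eliminating its day and shift leaves {F}.
Day 2, shift 1: eliminating its day and shift leaves {A}.
Day 2, shift 6: eliminating its day and shift leaves {B}.
Day 3, shift 2: eliminating its day and shift leaves {E}.
Day 3, shift 4: eliminating its day and shift leaves {D}.
Day 4, shift 4: eliminating its day and shift leaves {B}.
Day 4, shift 5: eliminating its day and shift leaves {A}.
Day 5, shift 2: eliminating its day and shift leaves {A}.
Day 6, shift 3: eliminating its day and shift leaves {A}.
Only one assignment across all blanks avoids any day or shift repeat, giving 1 completion.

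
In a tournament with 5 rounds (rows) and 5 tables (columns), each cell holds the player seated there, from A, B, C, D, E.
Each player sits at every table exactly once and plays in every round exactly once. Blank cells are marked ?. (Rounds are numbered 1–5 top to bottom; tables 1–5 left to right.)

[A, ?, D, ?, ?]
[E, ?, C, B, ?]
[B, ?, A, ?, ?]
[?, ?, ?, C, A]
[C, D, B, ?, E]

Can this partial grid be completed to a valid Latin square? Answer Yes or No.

Yes

No round or table among the givens repeats a symbol, and propagating forced cells runs into no contradiction.
One valid completion exists (for instance, A C D E B / E A C B D / B E A D C / D B E C A / C D B A E).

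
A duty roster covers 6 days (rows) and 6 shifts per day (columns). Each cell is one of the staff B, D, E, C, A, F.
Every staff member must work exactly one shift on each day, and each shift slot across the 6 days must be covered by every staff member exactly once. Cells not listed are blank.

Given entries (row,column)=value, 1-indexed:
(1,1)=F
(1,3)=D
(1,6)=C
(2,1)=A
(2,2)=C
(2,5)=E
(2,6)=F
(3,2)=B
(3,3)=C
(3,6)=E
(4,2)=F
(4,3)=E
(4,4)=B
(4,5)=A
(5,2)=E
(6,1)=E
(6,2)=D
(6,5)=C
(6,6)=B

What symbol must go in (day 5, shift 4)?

C

Day 1, shift 2: day 1 has {D, C, F} and shift 2 has {B, D, E, C, F}, leaving only A.
Day 1, shift 4: day 1 has {D, C, A, F} and shift 4 has {B}, leaving only E.
Day 1, shift 5: day 1 has {D, E, C, A, F} and shift 5 has {E, C, A}, leaving only B.
Day 2, shift 3: day 2 has {E, C, A, F} and shift 3 has {D, E, C}, leaving only B.
Day 2, shift 4: day 2 has {B, E, C, A, F} and shift 4 has {B, E}, leaving only D.
Day 3, shift 1: day 3 has {B, E, C} and shift 1 has {E, A, F}, leaving only D.
Day 3, shift 5: day 3 has {B, D, E, C} and shift 5 has {B, E, C, A}, leaving only F.
Day 3, shift 4: day 3 has {B, D, E, C, F} and shift 4 has {B, D, E}, leaving only A.
Day 4, shift 1: day 4 has {B, E, A, F} and shift 1 has {D, E, A, F}, leaving only C.
Day 4, shift 6: day 4 has {B, E, C, A, F} and shift 6 has {B, E, C, F}, leaving only D.
Day 5, shift 1: day 5 has {E} and shift 1 has {D, E, C, A, F}, leaving only B.
Day 5, shift 5: day 5 has {B, E} and shift 5 has {B, E, C, A, F}, leaving only D.
Day 5, shift 6: day 5 has {B, D, E} and shift 6 has {B, D, E, C, F}, leaving only A.
Day 5, shift 3: day 5 has {B, D, E, A} and shift 3 has {B, D, E, C}, leaving only F.
Day 5 already has {B, D, E, A, F} and shift 4 already has {B, D, E, A}, so day 5, shift 4 must be C.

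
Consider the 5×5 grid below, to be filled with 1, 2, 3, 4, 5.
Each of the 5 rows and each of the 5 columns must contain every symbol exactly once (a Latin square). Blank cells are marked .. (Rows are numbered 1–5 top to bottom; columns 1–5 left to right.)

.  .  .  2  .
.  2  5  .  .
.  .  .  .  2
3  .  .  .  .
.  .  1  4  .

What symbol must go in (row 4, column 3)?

2

Row 4, column 3 is narrowed to {2, 4}.
If it were 4, then row 3, column 3 would be left with no valid symbol.
So row 4, column 3 must be 2.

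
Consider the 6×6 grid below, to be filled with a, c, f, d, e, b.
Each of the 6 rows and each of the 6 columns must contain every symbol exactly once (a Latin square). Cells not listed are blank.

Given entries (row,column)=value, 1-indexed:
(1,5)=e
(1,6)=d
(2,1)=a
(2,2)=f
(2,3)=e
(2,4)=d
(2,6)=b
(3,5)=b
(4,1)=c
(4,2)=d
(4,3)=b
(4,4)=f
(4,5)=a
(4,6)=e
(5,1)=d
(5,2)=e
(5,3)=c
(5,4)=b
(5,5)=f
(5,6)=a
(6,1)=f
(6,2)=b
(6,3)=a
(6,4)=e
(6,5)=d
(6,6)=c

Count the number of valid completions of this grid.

2

Row 1, column 1: eliminating its row and column leaves {b}.
Row 1, column 2: eliminating its row and column leaves {a, c}.
Row 1, column 3: eliminating its row and column leaves {f}.
Row 1, column 4: eliminating its row and column leaves {a, c}.
Row 2, column 5: eliminating its row and column leaves {c}.
Row 3, column 1: eliminating its row and column leaves {e}.
Row 3, column 2: eliminating its row and column leaves {a, c}.
Row 3, column 3: eliminating its row and column leaves {f, d}.
Row 3, column 4: eliminating its row and column leaves {a, c}.
Row 3, column 6: eliminating its row and column leaves {f}.
Enumerating the assignments across these blanks that avoid any row or column repeat gives 2 completions.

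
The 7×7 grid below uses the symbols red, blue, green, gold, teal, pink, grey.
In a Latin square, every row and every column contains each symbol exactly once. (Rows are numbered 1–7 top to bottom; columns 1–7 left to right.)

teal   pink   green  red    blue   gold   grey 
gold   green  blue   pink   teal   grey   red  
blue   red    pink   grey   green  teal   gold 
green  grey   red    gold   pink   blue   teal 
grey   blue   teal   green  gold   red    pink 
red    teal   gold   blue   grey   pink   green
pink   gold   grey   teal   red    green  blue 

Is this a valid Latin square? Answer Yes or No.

Yes

Each row is a permutation of the 7 symbols, and so is each column.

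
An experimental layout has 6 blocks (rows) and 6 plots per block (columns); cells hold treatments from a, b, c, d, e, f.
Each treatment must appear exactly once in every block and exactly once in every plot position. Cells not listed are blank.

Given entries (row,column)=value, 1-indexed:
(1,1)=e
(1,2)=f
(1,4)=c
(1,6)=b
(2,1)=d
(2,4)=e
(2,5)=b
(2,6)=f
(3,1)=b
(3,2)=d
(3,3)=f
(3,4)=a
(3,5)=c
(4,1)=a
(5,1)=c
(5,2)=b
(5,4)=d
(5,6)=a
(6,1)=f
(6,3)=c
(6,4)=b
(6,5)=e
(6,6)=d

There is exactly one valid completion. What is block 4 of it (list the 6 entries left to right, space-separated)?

Block 4, plot 4: block 4 has {a} and plot 4 has {a, b, c, d, e}, leaving only f.
Block 4, plot 5: block 4 has {a, f} and plot 5 has {b, c, e}, leaving only d.
Block 1, plot 5: block 1 has {b, c, e, f} and plot 5 has {b, c, d, e}, leaving only a.
Block 1, plot 3: block 1 has {a, b, c, e, f} and plot 3 has {c, f}, leaving only d.
Block 2, plot 3: block 2 has {b, d, e, f} and plot 3 has {c, d, f}, leaving only a.
Block 2, plot 2: block 2 has {a, b, d, e, f} and plot 2 has {b, d, f}, leaving only c.
Block 4, plot 2: block 4 has {a, d, f} and plot 2 has {b, c, d, f}, leaving only e.
Block 4, plot 3: block 4 has {a, d, e, f} and plot 3 has {a, c, d, f}, leaving only b.
Block 4, plot 6: block 4 has {a, b, d, e, f} and plot 6 has {a, b, d, f}, leaving only c.
So block 4 reads: a e b f d c.

a e b f d c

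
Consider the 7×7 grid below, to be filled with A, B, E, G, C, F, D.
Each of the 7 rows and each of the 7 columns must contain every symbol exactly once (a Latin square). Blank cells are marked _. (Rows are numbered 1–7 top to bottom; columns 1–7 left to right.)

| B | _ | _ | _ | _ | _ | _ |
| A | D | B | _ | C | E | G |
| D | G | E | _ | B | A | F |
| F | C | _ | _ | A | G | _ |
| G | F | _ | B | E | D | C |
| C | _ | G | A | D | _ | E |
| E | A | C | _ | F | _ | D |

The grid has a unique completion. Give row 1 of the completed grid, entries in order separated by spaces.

Row 1, column 2: row 1 has {B} and column 2 has {A, G, C, F, D}, leaving only E.
Row 1, column 5: row 1 has {B, E} and column 5 has {A, B, E, C, F, D}, leaving only G.
Row 1, column 7: row 1 has {B, E, G} and column 7 has {E, G, C, F, D}, leaving only A.
Row 2, column 4: row 2 has {A, B, E, G, C, D} and column 4 has {A, B}, leaving only F.
Row 3, column 4: row 3 has {A, B, E, G, F, D} and column 4 has {A, B, F}, leaving only C.
Row 1, column 4: row 1 has {A, B, E, G} and column 4 has {A, B, C, F}, leaving only D.
Row 1, column 3: row 1 has {A, B, E, G, D} and column 3 has {B, E, G, C}, leaving only F.
Row 1, column 6: row 1 has {A, B, E, G, F, D} and column 6 has {A, E, G, D}, leaving only C.
So row 1 reads: B E F D G C A.

B E F D G C A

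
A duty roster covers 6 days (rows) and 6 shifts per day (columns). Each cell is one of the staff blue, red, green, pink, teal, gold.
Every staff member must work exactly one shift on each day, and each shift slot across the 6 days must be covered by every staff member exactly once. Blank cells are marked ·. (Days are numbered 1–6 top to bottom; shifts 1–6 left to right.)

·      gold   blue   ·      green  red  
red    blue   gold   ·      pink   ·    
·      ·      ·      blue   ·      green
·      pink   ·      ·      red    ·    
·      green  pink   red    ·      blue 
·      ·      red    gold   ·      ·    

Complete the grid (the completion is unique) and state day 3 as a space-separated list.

Day 3, shift 3: day 3 has {blue, green} and shift 3 has {blue, red, pink, gold}, leaving only teal.
Day 3, shift 2: day 3 has {blue, green, teal} and shift 2 has {blue, green, pink, gold}, leaving only red.
Day 3, shift 5: day 3 has {blue, red, green, teal} and shift 5 has {red, green, pink}, leaving only gold.
Day 3, shift 1: day 3 has {blue, red, green, teal, gold} and shift 1 has {red}, leaving only pink.
So day 3 reads: pink red teal blue gold green.

pink red teal blue gold green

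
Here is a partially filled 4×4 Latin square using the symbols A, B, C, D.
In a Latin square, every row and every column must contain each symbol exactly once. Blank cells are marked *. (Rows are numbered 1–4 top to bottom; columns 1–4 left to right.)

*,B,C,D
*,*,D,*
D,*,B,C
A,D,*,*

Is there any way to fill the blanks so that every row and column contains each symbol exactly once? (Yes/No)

Row 1, column 1: row 1 together with column 1 already contain {A, B, C, D} — every symbol — so nothing can go there. The grid has no valid completion.

No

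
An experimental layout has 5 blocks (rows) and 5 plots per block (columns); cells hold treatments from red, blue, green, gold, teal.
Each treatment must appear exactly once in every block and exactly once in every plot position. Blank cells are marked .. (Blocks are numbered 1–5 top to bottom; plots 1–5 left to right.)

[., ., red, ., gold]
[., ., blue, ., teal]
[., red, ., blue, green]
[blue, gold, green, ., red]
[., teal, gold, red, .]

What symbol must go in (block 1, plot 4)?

Block 2, plot 2: block 2 has {blue, teal} and plot 2 has {red, gold, teal}, leaving only green.
Block 1, plot 2: block 1 has {red, gold} and plot 2 has {red, green, gold, teal}, leaving only blue.
Block 2, plot 4: block 2 has {blue, green, teal} and plot 4 has {red, blue}, leaving only gold.
Block 2, plot 1: block 2 has {blue, green, gold, teal} and plot 1 has {blue}, leaving only red.
Block 3, plot 3: block 3 has {red, blue, green} and plot 3 has {red, blue, green, gold}, leaving only teal.
Block 3, plot 1: block 3 has {red, blue, green, teal} and plot 1 has {red, blue}, leaving only gold.
Block 4, plot 4: block 4 has {red, blue, green, gold} and plot 4 has {red, blue, gold}, leaving only teal.
Block 1 already has {red, blue, gold} and plot 4 already has {red, blue, gold, teal}, so block 1, plot 4 must be green.

green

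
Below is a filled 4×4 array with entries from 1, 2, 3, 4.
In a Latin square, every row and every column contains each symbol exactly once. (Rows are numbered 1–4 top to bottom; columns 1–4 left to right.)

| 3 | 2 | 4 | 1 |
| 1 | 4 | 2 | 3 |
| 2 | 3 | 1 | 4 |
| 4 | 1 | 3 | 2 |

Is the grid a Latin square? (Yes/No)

Yes

Each row is a permutation of the 4 symbols, and so is each column.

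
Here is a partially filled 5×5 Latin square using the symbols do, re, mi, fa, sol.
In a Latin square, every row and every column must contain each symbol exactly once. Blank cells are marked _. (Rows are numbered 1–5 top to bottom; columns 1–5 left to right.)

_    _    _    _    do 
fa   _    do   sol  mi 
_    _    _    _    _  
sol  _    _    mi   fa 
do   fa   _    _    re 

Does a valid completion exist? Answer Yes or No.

No

Row 5, column 4: row 5 together with column 4 already contain {do, re, mi, fa, sol} — every symbol — so nothing can go there. The grid has no valid completion.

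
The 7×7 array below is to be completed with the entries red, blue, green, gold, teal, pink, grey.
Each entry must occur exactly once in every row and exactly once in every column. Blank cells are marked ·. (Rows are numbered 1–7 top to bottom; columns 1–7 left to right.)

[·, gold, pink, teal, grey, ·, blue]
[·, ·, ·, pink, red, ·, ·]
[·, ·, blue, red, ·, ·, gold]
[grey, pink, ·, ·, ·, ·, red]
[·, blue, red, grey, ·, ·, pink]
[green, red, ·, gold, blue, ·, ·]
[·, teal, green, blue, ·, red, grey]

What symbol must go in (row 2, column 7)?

green

Row 1, column 1: row 1 has {blue, gold, teal, pink, grey} and column 1 has {green, grey}, leaving only red.
Row 1, column 6: row 1 has {red, blue, gold, teal, pink, grey} and column 6 has {red}, leaving only green.
Row 4, column 4: row 4 has {red, pink, grey} and column 4 has {red, blue, gold, teal, pink, grey}, leaving only green.
Row 6, column 7: row 6 has {red, blue, green, gold} and column 7 has {red, blue, gold, pink, grey}, leaving only teal.
Row 2 already has {red, pink} and column 7 already has {red, blue, gold, teal, pink, grey}, so row 2, column 7 must be green.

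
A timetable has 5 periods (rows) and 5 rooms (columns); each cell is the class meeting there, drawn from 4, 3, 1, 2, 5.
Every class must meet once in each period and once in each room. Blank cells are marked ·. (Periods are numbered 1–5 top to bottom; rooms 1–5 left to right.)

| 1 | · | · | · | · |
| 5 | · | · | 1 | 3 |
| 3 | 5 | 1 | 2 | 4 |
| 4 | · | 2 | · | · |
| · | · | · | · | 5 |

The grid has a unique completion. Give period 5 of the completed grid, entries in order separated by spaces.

2 1 3 4 5

Period 5, room 1: period 5 has {5} and room 1 has {4, 3, 1, 5}, leaving only 2.
Period 1, room 5: period 1 has {1} and room 5 has {4, 3, 5}, leaving only 2.
Period 2, room 3: period 2 has {3, 1, 5} and room 3 has {1, 2}, leaving only 4.
Period 5, room 3: period 5 has {2, 5} and room 3 has {4, 1, 2}, leaving only 3.
Period 5, room 4: period 5 has {3, 2, 5} and room 4 has {1, 2}, leaving only 4.
Period 5, room 2: period 5 has {4, 3, 2, 5} and room 2 has {5}, leaving only 1.
So period 5 reads: 2 1 3 4 5.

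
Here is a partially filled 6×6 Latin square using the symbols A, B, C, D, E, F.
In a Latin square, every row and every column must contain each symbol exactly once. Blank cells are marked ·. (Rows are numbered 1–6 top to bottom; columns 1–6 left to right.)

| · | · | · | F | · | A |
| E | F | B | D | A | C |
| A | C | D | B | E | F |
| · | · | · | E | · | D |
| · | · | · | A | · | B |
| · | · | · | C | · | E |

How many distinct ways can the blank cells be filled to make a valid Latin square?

Row 1, column 1: eliminating its row and column leaves {B, C, D}.
Row 1, column 2: eliminating its row and column leaves {B, D, E}.
Row 1, column 3: eliminating its row and column leaves {C, E}.
Row 1, column 5: eliminating its row and column leaves {B, C, D}.
Row 4, column 1: eliminating its row and column leaves {B, C, F}.
Row 4, column 2: eliminating its row and column leaves {A, B}.
Row 4, column 3: eliminating its row and column leaves {A, C, F}.
Row 4, column 5: eliminating its row and column leaves {B, C, F}.
Row 5, column 1: eliminating its row and column leaves {C, D, F}.
Row 5, column 2: eliminating its row and column leaves {D, E}.
Row 5, column 3: eliminating its row and column leaves {C, E, F}.
Row 5, column 5: eliminating its row and column leaves {C, D, F}.
Row 6, column 1: eliminating its row and column leaves {B, D, F}.
Row 6, column 2: eliminating its row and column leaves {A, B, D}.
Row 6, column 3: eliminating its row and column leaves {A, F}.
Row 6, column 5: eliminating its row and column leaves {B, D, F}.
Enumerating the assignments across these blanks that avoid any row or column repeat gives 20 completions.

20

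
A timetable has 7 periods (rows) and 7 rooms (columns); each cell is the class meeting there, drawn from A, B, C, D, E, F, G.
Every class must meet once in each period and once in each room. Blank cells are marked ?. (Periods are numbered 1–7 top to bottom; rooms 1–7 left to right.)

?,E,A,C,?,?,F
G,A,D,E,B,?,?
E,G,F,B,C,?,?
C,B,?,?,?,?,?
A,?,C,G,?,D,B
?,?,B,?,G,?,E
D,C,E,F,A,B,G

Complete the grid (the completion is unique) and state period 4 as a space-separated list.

Period 4, room 3: period 4 has {B, C} and room 3 has {A, B, C, D, E, F}, leaving only G.
Period 1, room 1: period 1 has {A, C, E, F} and room 1 has {A, C, D, E, G}, leaving only B.
Period 1, room 5: period 1 has {A, B, C, E, F} and room 5 has {A, B, C, G}, leaving only D.
Period 1, room 6: period 1 has {A, B, C, D, E, F} and room 6 has {B, D}, leaving only G.
Period 2, room 7: period 2 has {A, B, D, E, G} and room 7 has {B, E, F, G}, leaving only C.
Period 2, room 6: period 2 has {A, B, C, D, E, G} and room 6 has {B, D, G}, leaving only F.
Period 3, room 6: period 3 has {B, C, E, F, G} and room 6 has {B, D, F, G}, leaving only A.
Period 4, room 6: period 4 has {B, C, G} and room 6 has {A, B, D, F, G}, leaving only E.
Period 4, room 5: period 4 has {B, C, E, G} and room 5 has {A, B, C, D, G}, leaving only F.
Period 3, room 7: period 3 has {A, B, C, E, F, G} and room 7 has {B, C, E, F, G}, leaving only D.
Period 4, room 7: period 4 has {B, C, E, F, G} and room 7 has {B, C, D, E, F, G}, leaving only A.
Period 4, room 4: period 4 has {A, B, C, E, F, G} and room 4 has {B, C, E, F, G}, leaving only D.
So period 4 reads: C B G D F E A.

C B G D F E A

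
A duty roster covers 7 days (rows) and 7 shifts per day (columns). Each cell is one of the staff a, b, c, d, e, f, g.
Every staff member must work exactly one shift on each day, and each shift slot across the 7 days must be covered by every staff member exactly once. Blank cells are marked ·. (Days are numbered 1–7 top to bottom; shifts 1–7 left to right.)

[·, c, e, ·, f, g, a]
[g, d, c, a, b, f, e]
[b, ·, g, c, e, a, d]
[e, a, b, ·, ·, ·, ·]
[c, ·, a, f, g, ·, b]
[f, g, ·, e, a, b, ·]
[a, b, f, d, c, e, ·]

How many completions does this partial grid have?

1

Day 1, shift 1: eliminating its day and shift leaves {d}.
Day 1, shift 4: eliminating its day and shift leaves {b}.
Day 3, shift 2: eliminating its day and shift leaves {f}.
Day 4, shift 4: eliminating its day and shift leaves {g}.
Day 4, shift 5: eliminating its day and shift leaves {d}.
Day 4, shift 6: eliminating its day and shift leaves {c, d}.
Day 4, shift 7: eliminating its day and shift leaves {c, f, g}.
Day 5, shift 2: eliminating its day and shift leaves {e}.
Day 5, shift 6: eliminating its day and shift leaves {d}.
Day 6, shift 3: eliminating its day and shift leaves {d}.
Day 6, shift 7: eliminating its day and shift leaves {c}.
Day 7, shift 7: eliminating its day and shift leaves {g}.
Only one assignment across all blanks avoids any day or shift repeat, giving 1 completion.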